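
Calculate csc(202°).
csc(202°) = -2.669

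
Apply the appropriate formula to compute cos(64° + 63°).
cos(64° + 63°) = cos 64° cos 63° - sin 64° sin 63° = -0.6018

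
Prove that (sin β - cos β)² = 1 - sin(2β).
LHS = sin²β - 2 sin β cos β + cos²β = (sin²β + cos²β) - 2 sin β cos β = 1 - sin(2β) = RHS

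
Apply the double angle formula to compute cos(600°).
cos(600°) = cos²300° - sin²300° = -1/2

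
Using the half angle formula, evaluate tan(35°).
tan(35°) = sin 70° / (1 + cos 70°) = 0.7002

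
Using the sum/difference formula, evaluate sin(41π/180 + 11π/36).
sin(41π/180 + 11π/36) = sin 41π/180 cos 11π/36 + cos 41π/180 sin 11π/36 = 0.9945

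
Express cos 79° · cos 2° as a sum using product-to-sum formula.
cos 79° cos 2° = (1/2)[cos(79°-2°) + cos(79°+2°)]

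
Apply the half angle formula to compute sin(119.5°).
sin(119.5°) = √((1 - cos 239°)/2) = 0.8704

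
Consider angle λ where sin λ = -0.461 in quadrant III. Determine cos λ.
cos λ = ±√(1 - sin²λ) = -0.8874 (negative in QIII)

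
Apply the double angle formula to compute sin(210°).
sin(210°) = 2 sin 105° cos 105° = -1/2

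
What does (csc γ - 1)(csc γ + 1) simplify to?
(csc γ - 1)(csc γ + 1) = cot²γ (using Diff. of squares)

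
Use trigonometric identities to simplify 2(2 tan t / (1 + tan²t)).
2(2 tan t / (1 + tan²t)) = 2(sin(2t)) (using Double angle)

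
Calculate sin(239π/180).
sin(239π/180) = -0.8572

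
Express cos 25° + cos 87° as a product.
cos 25° + cos 87° = 2 cos(56°) cos(-31°)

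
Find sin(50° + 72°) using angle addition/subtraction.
sin(50° + 72°) = sin 50° cos 72° + cos 50° sin 72° = 0.848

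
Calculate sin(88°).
sin(88°) = 0.9994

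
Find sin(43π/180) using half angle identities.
sin(43π/180) = √((1 - cos 43π/90)/2) = 0.682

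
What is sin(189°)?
sin(189°) = -0.1564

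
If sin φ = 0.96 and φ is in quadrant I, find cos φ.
cos φ = 0.28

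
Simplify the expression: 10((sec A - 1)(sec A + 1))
10((sec A - 1)(sec A + 1)) = 10(tan²A) (using Diff. of squares)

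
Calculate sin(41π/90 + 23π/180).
sin(41π/90 + 23π/180) = sin 41π/90 cos 23π/180 + cos 41π/90 sin 23π/180 = (√6+√2)/4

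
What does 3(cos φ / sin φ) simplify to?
3(cos φ / sin φ) = 3(cot φ) (using Quotient identity)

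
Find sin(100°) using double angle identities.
sin(100°) = 2 sin 50° cos 50° = 0.9848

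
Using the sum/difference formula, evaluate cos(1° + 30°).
cos(1° + 30°) = cos 1° cos 30° - sin 1° sin 30° = 0.8572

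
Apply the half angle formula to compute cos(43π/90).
cos(43π/90) = √((1 + cos 43π/45)/2) = 0.06976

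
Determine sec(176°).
sec(176°) = -1.002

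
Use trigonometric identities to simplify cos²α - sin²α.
cos²α - sin²α = cos(2α) (using Double angle)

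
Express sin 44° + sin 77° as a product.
sin 44° + sin 77° = 2 sin(60.5°) cos(-16.5°)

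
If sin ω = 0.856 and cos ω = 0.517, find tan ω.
tan ω = sin ω / cos ω = 1.656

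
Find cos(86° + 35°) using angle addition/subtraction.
cos(86° + 35°) = cos 86° cos 35° - sin 86° sin 35° = -0.515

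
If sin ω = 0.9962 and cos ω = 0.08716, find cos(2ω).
cos(2ω) = cos²ω - sin²ω = -0.9848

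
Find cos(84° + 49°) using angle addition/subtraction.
cos(84° + 49°) = cos 84° cos 49° - sin 84° sin 49° = -0.682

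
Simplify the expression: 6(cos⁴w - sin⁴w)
6(cos⁴w - sin⁴w) = 6(cos(2w)) (using Factoring + double angle)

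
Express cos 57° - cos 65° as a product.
cos 57° - cos 65° = -2 sin(61°) sin(-4°)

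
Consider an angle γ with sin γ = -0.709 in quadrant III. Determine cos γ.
cos γ = ±√(1 - sin²γ) = -0.7052 (negative in QIII)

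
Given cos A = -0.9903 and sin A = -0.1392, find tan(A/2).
tan(A/2) = sin A / (1 + cos A) = -14.35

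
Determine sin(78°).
sin(78°) = 0.9781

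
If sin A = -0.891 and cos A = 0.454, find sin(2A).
sin(2A) = 2 sin A cos A = -0.809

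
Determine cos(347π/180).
cos(347π/180) = 0.9744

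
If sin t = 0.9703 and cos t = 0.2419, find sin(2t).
sin(2t) = 2 sin t cos t = 0.4694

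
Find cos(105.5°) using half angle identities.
cos(105.5°) = -√((1 + cos 211°)/2) = -0.2672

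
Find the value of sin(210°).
sin(210°) = -1/2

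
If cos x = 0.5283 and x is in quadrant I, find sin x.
sin x = 0.8491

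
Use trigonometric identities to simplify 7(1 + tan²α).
7(1 + tan²α) = 7(sec²α) (using Pythagorean identity)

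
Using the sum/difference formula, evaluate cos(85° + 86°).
cos(85° + 86°) = cos 85° cos 86° - sin 85° sin 86° = -0.9877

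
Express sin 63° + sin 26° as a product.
sin 63° + sin 26° = 2 sin(44.5°) cos(18.5°)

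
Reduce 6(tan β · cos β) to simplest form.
6(tan β · cos β) = 6(sin β) (using Quotient identity)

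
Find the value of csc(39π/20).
csc(39π/20) = -6.392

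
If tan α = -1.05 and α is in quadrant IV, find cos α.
cos α = 0.6897 (using tan²α + 1 = sec²α)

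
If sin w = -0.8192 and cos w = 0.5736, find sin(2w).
sin(2w) = 2 sin w cos w = -0.9398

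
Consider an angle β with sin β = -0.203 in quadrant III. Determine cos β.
cos β = ±√(1 - sin²β) = -0.9792 (negative in QIII)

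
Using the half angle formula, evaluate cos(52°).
cos(52°) = √((1 + cos 104°)/2) = 0.6157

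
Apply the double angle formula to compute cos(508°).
cos(508°) = 2cos²254° - 1 = -0.848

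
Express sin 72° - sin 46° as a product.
sin 72° - sin 46° = 2 cos(59°) sin(13°)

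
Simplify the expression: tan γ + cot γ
tan γ + cot γ = sec γ csc γ (using Quotient identities)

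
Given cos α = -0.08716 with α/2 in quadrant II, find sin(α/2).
sin(α/2) = ±√((1 - cos α)/2); positive since α/2 ∈ QII, so sin(α/2) = 0.7373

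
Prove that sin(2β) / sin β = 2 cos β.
LHS = 2 sin β cos β / sin β = 2 cos β = RHS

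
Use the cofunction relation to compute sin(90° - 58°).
sin(90° - 58°) = cos(58°) = 0.5299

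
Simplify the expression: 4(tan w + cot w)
4(tan w + cot w) = 4(sec w csc w) (using Quotient identities)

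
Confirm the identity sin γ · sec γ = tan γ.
LHS = sin γ · (1/cos γ) = sin γ/cos γ = tan γ = RHS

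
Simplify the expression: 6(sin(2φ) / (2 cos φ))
6(sin(2φ) / (2 cos φ)) = 6(sin φ) (using Double angle)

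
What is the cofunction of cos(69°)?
cos(69°) = sin(90° - 69°) = sin(21°)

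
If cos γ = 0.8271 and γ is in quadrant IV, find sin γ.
sin γ = -0.5621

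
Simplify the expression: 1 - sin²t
1 - sin²t = cos²t (using Pythagorean identity)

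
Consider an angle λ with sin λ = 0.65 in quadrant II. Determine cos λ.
cos λ = ±√(1 - sin²λ) = -0.7599 (negative in QII)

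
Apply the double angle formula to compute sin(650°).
sin(650°) = 2 sin 325° cos 325° = -0.9397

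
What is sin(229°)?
sin(229°) = -0.7547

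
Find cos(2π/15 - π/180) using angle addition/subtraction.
cos(2π/15 - π/180) = cos 2π/15 cos π/180 + sin 2π/15 sin π/180 = 0.9205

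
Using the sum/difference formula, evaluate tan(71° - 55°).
tan(71° - 55°) = (tan 71° - tan 55°)/(1 + tan 71° tan 55°) = 0.2867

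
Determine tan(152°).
tan(152°) = -0.5317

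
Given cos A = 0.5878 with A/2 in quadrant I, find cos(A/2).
cos(A/2) = ±√((1 + cos A)/2); positive since A/2 ∈ QI, so cos(A/2) = 0.891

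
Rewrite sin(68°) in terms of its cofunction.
sin(68°) = cos(90° - 68°) = cos(22°)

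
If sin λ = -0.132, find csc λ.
csc λ = 1/sin λ = -7.576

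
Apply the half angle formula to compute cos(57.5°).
cos(57.5°) = √((1 + cos 115°)/2) = 0.5373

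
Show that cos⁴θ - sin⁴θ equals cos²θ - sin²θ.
LHS = (cos²θ - sin²θ)(cos²θ + sin²θ) = (cos²θ - sin²θ) · 1 = cos²θ - sin²θ = RHS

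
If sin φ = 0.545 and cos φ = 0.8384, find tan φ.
tan φ = sin φ / cos φ = 0.65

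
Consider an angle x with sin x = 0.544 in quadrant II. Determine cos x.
cos x = ±√(1 - sin²x) = -0.8391 (negative in QII)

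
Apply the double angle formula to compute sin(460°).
sin(460°) = 2 sin 230° cos 230° = 0.9848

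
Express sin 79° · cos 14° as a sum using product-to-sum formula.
sin 79° cos 14° = (1/2)[sin(79°+14°) + sin(79°-14°)]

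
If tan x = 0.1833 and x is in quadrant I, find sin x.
sin x = 0.1803 (using tan²x + 1 = sec²x)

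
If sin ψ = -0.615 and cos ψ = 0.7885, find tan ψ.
tan ψ = sin ψ / cos ψ = -0.78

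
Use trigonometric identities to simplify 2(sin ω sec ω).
2(sin ω sec ω) = 2(tan ω) (using Reciprocal + quotient)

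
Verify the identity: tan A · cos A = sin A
LHS = (sin A/cos A) · cos A = sin A = RHS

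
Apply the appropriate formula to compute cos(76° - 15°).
cos(76° - 15°) = cos 76° cos 15° + sin 76° sin 15° = 0.4848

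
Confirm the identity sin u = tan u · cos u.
RHS = (sin u/cos u) · cos u = sin u = LHS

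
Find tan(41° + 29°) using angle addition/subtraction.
tan(41° + 29°) = (tan 41° + tan 29°)/(1 - tan 41° tan 29°) = 2.747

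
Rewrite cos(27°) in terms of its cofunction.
cos(27°) = sin(90° - 27°) = sin(63°)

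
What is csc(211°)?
csc(211°) = -1.942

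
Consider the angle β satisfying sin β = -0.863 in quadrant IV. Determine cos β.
cos β = √(1 - sin²β) = 0.5052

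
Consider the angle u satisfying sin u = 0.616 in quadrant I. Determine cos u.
cos u = √(1 - sin²u) = 0.7877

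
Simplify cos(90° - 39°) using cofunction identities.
cos(90° - 39°) = sin(39°)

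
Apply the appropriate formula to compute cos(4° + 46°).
cos(4° + 46°) = cos 4° cos 46° - sin 4° sin 46° = 0.6428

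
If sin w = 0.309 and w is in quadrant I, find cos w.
cos w = 0.9511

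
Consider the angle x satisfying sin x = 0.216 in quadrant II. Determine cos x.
cos x = ±√(1 - sin²x) = -0.9764 (negative in QII)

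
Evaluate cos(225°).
cos(225°) = -√2/2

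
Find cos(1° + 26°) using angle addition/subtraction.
cos(1° + 26°) = cos 1° cos 26° - sin 1° sin 26° = 0.891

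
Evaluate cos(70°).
cos(70°) = 0.342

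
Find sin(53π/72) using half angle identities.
sin(53π/72) = √((1 - cos 53π/36)/2) = 0.7373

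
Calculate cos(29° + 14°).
cos(29° + 14°) = cos 29° cos 14° - sin 29° sin 14° = 0.7314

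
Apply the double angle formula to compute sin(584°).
sin(584°) = 2 sin 292° cos 292° = -0.6947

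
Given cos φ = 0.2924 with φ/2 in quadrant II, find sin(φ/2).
sin(φ/2) = ±√((1 - cos φ)/2); positive since φ/2 ∈ QII, so sin(φ/2) = 0.5948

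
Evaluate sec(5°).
sec(5°) = 1.004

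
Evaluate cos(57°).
cos(57°) = 0.5446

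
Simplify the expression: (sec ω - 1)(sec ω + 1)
(sec ω - 1)(sec ω + 1) = tan²ω (using Diff. of squares)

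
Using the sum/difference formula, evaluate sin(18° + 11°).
sin(18° + 11°) = sin 18° cos 11° + cos 18° sin 11° = 0.4848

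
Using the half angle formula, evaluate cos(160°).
cos(160°) = -√((1 + cos 320°)/2) = -0.9397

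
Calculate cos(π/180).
cos(π/180) = 0.9998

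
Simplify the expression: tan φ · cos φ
tan φ · cos φ = sin φ (using Quotient identity)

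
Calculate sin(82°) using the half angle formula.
sin(82°) = √((1 - cos 164°)/2) = 0.9903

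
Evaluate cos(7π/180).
cos(7π/180) = 0.9925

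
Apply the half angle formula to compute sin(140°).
sin(140°) = √((1 - cos 280°)/2) = 0.6428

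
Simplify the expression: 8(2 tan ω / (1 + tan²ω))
8(2 tan ω / (1 + tan²ω)) = 8(sin(2ω)) (using Double angle)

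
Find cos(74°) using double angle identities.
cos(74°) = cos²37° - sin²37° = 0.2756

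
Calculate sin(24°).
sin(24°) = 0.4067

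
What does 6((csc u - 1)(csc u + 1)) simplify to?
6((csc u - 1)(csc u + 1)) = 6(cot²u) (using Diff. of squares)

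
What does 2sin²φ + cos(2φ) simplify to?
2sin²φ + cos(2φ) = 1 (using Double angle)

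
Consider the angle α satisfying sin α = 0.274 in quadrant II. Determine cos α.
cos α = ±√(1 - sin²α) = -0.9617 (negative in QII)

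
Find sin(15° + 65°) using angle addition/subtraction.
sin(15° + 65°) = sin 15° cos 65° + cos 15° sin 65° = 0.9848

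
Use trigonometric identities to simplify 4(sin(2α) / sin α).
4(sin(2α) / sin α) = 4(2 cos α) (using Double angle)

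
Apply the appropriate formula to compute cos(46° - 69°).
cos(46° - 69°) = cos 46° cos 69° + sin 46° sin 69° = 0.9205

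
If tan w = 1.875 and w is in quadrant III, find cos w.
cos w = -0.4706 (using tan²w + 1 = sec²w)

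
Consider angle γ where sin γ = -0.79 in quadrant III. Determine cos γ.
cos γ = ±√(1 - sin²γ) = -0.6131 (negative in QIII)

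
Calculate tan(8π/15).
tan(8π/15) = -9.514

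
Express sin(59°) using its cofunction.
sin(59°) = cos(90° - 59°) = cos(31°)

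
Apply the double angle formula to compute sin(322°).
sin(322°) = 2 sin 161° cos 161° = -0.6157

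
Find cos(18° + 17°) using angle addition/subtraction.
cos(18° + 17°) = cos 18° cos 17° - sin 18° sin 17° = 0.8192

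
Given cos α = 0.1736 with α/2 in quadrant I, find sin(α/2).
sin(α/2) = ±√((1 - cos α)/2); positive since α/2 ∈ QI, so sin(α/2) = 0.6428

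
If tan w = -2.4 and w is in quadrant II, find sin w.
sin w = 0.9231 (using tan²w + 1 = sec²w)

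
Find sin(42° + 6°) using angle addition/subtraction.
sin(42° + 6°) = sin 42° cos 6° + cos 42° sin 6° = 0.7431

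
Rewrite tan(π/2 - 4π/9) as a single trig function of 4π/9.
tan(π/2 - 4π/9) = cot(4π/9)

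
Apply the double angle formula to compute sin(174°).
sin(174°) = 2 sin 87° cos 87° = 0.1045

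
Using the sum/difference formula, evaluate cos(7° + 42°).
cos(7° + 42°) = cos 7° cos 42° - sin 7° sin 42° = 0.6561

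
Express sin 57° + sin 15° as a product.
sin 57° + sin 15° = 2 sin(36°) cos(21°)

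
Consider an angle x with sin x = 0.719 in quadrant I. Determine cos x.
cos x = √(1 - sin²x) = 0.695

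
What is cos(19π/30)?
cos(19π/30) = -0.4067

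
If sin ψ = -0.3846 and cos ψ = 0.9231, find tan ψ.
tan ψ = sin ψ / cos ψ = -0.4166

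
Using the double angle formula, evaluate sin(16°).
sin(16°) = 2 sin 8° cos 8° = 0.2756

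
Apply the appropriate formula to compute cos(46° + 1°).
cos(46° + 1°) = cos 46° cos 1° - sin 46° sin 1° = 0.682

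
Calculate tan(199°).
tan(199°) = 0.3443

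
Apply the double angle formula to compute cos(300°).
cos(300°) = cos²150° - sin²150° = 1/2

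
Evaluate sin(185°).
sin(185°) = -0.08716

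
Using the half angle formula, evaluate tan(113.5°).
tan(113.5°) = sin 227° / (1 + cos 227°) = -2.3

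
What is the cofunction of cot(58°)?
cot(58°) = tan(90° - 58°) = tan(32°)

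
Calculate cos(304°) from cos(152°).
cos(304°) = 1 - 2sin²152° = 0.5592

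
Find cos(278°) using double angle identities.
cos(278°) = cos²139° - sin²139° = 0.1392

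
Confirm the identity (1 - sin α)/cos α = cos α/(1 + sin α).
LHS = (1 - sin α)(1 + sin α) / (cos α(1 + sin α)) = (1 - sin²α) / (cos α(1 + sin α)) = cos²α / (cos α(1 + sin α)) = cos α/(1 + sin α) = RHS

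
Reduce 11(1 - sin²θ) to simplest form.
11(1 - sin²θ) = 11(cos²θ) (using Pythagorean identity)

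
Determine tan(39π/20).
tan(39π/20) = -0.1584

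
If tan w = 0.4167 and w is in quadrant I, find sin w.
sin w = 0.3846 (using tan²w + 1 = sec²w)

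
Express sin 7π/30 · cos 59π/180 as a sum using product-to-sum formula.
sin 7π/30 cos 59π/180 = (1/2)[sin(7π/30+59π/180) + sin(7π/30-59π/180)]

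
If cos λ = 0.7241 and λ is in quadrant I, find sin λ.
sin λ = 0.6897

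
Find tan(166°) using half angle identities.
tan(166°) = sin 332° / (1 + cos 332°) = -0.2493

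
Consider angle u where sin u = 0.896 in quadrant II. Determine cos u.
cos u = ±√(1 - sin²u) = -0.4441 (negative in QII)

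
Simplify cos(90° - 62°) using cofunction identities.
cos(90° - 62°) = sin(62°)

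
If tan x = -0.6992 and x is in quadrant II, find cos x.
cos x = -0.8195 (using tan²x + 1 = sec²x)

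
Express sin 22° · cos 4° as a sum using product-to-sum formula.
sin 22° cos 4° = (1/2)[sin(22°+4°) + sin(22°-4°)]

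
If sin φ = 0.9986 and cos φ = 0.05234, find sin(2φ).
sin(2φ) = 2 sin φ cos φ = 0.1045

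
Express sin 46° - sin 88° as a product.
sin 46° - sin 88° = 2 cos(67°) sin(-21°)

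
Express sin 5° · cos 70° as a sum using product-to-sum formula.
sin 5° cos 70° = (1/2)[sin(5°+70°) + sin(5°-70°)]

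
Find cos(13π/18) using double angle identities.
cos(13π/18) = 1 - 2sin²13π/36 = -0.6428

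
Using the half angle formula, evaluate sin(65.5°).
sin(65.5°) = √((1 - cos 131°)/2) = 0.91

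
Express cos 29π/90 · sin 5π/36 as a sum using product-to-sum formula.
cos 29π/90 sin 5π/36 = (1/2)[sin(29π/90+5π/36) - sin(29π/90-5π/36)]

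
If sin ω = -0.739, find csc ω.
csc ω = 1/sin ω = -1.353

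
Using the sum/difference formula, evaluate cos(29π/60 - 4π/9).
cos(29π/60 - 4π/9) = cos 29π/60 cos 4π/9 + sin 29π/60 sin 4π/9 = 0.9925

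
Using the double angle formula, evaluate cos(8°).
cos(8°) = cos²4° - sin²4° = 0.9903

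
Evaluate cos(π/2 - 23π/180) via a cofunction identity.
cos(π/2 - 23π/180) = sin(23π/180) = 0.3907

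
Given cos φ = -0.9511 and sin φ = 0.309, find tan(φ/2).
tan(φ/2) = sin φ / (1 + cos φ) = 6.319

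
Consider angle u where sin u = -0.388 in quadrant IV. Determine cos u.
cos u = √(1 - sin²u) = 0.9217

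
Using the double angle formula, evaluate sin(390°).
sin(390°) = 2 sin 195° cos 195° = 1/2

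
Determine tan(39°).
tan(39°) = 0.8098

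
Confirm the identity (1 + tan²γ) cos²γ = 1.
LHS = sec²γ · cos²γ = (1/cos²γ) · cos²γ = 1 = RHS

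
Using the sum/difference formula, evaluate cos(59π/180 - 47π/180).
cos(59π/180 - 47π/180) = cos 59π/180 cos 47π/180 + sin 59π/180 sin 47π/180 = 0.9781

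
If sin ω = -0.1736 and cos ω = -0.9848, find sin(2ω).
sin(2ω) = 2 sin ω cos ω = 0.3419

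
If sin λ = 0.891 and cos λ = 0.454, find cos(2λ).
cos(2λ) = cos²λ - sin²λ = -0.5878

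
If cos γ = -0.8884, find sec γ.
sec γ = 1/cos γ = -1.126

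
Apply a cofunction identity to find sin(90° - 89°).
sin(90° - 89°) = cos(89°) = 0.01745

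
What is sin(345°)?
sin(345°) = -(√6-√2)/4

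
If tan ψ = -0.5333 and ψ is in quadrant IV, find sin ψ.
sin ψ = -0.4706 (using tan²ψ + 1 = sec²ψ)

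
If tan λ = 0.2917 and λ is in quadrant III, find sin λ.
sin λ = -0.28 (using tan²λ + 1 = sec²λ)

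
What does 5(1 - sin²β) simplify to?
5(1 - sin²β) = 5(cos²β) (using Pythagorean identity)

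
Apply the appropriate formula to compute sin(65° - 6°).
sin(65° - 6°) = sin 65° cos 6° - cos 65° sin 6° = 0.8572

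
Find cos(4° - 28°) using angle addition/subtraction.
cos(4° - 28°) = cos 4° cos 28° + sin 4° sin 28° = 0.9135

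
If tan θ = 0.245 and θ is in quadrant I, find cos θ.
cos θ = 0.9713 (using tan²θ + 1 = sec²θ)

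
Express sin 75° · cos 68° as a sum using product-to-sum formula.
sin 75° cos 68° = (1/2)[sin(75°+68°) + sin(75°-68°)]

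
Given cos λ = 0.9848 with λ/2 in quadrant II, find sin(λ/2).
sin(λ/2) = ±√((1 - cos λ)/2); positive since λ/2 ∈ QII, so sin(λ/2) = 0.08718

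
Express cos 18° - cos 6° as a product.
cos 18° - cos 6° = -2 sin(12°) sin(6°)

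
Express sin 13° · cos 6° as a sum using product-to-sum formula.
sin 13° cos 6° = (1/2)[sin(13°+6°) + sin(13°-6°)]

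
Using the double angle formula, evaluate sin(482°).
sin(482°) = 2 sin 241° cos 241° = 0.848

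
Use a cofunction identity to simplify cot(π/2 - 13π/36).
cot(π/2 - 13π/36) = tan(13π/36)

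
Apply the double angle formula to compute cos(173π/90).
cos(173π/90) = cos²173π/180 - sin²173π/180 = 0.9703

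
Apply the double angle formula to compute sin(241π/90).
sin(241π/90) = 2 sin 241π/180 cos 241π/180 = 0.848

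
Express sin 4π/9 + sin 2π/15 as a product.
sin 4π/9 + sin 2π/15 = 2 sin(13π/45) cos(7π/45)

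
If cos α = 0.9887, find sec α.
sec α = 1/cos α = 1.011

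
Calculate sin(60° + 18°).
sin(60° + 18°) = sin 60° cos 18° + cos 60° sin 18° = 0.9781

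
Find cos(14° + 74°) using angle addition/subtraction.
cos(14° + 74°) = cos 14° cos 74° - sin 14° sin 74° = 0.0349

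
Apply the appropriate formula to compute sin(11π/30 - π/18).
sin(11π/30 - π/18) = sin 11π/30 cos π/18 - cos 11π/30 sin π/18 = 0.829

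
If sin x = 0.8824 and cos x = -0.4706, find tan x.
tan x = sin x / cos x = -1.875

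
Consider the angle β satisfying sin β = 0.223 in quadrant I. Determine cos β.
cos β = √(1 - sin²β) = 0.9748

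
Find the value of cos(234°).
cos(234°) = -0.5878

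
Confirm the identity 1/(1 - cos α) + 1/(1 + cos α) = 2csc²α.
LHS = [(1 + cos α) + (1 - cos α)] / [(1 - cos α)(1 + cos α)] = 2/(1 - cos²α) = 2/sin²α = 2csc²α = RHS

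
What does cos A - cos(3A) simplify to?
cos A - cos(3A) = 2 sin(2A) sin A (using Sum-to-product)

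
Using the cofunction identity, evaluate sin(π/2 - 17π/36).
sin(π/2 - 17π/36) = cos(17π/36) = 0.08716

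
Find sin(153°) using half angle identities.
sin(153°) = √((1 - cos 306°)/2) = 0.454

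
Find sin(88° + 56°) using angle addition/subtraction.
sin(88° + 56°) = sin 88° cos 56° + cos 88° sin 56° = 0.5878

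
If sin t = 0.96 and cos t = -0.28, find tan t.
tan t = sin t / cos t = -3.429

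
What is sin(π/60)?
sin(π/60) = 0.05234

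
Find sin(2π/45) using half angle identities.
sin(2π/45) = √((1 - cos 4π/45)/2) = 0.1392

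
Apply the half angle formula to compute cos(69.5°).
cos(69.5°) = √((1 + cos 139°)/2) = 0.3502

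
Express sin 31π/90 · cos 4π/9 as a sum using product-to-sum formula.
sin 31π/90 cos 4π/9 = (1/2)[sin(31π/90+4π/9) + sin(31π/90-4π/9)]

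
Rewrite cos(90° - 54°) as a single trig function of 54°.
cos(90° - 54°) = sin(54°)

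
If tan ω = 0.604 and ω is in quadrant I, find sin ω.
sin ω = 0.517 (using tan²ω + 1 = sec²ω)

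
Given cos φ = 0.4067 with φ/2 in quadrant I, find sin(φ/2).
sin(φ/2) = ±√((1 - cos φ)/2); positive since φ/2 ∈ QI, so sin(φ/2) = 0.5447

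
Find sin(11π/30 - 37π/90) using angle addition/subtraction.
sin(11π/30 - 37π/90) = sin 11π/30 cos 37π/90 - cos 11π/30 sin 37π/90 = -0.1392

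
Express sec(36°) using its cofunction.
sec(36°) = csc(90° - 36°) = csc(54°)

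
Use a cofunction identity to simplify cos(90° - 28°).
cos(90° - 28°) = sin(28°)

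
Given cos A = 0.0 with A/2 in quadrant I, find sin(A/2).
sin(A/2) = ±√((1 - cos A)/2); positive since A/2 ∈ QI, so sin(A/2) = √2/2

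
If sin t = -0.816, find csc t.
csc t = 1/sin t = -1.225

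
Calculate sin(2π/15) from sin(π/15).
sin(2π/15) = 2 sin π/15 cos π/15 = 0.4067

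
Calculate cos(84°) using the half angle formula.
cos(84°) = √((1 + cos 168°)/2) = 0.1045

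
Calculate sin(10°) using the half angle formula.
sin(10°) = √((1 - cos 20°)/2) = 0.1736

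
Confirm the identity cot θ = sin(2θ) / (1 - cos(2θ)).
RHS = 2 sin θ cos θ / (2sin²θ) = cos θ/sin θ = cot θ = LHS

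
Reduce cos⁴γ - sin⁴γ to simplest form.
cos⁴γ - sin⁴γ = cos(2γ) (using Factoring + double angle)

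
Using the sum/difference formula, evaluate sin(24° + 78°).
sin(24° + 78°) = sin 24° cos 78° + cos 24° sin 78° = 0.9781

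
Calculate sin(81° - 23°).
sin(81° - 23°) = sin 81° cos 23° - cos 81° sin 23° = 0.848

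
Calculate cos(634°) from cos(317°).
cos(634°) = cos²317° - sin²317° = 0.06976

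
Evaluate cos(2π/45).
cos(2π/45) = 0.9903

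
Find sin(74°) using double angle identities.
sin(74°) = 2 sin 37° cos 37° = 0.9613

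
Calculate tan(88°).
tan(88°) = 28.64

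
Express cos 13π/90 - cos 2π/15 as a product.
cos 13π/90 - cos 2π/15 = -2 sin(5π/36) sin(π/180)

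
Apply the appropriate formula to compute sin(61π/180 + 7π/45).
sin(61π/180 + 7π/45) = sin 61π/180 cos 7π/45 + cos 61π/180 sin 7π/45 = 0.9998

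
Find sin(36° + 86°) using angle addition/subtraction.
sin(36° + 86°) = sin 36° cos 86° + cos 36° sin 86° = 0.848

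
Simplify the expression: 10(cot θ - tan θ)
10(cot θ - tan θ) = 10(2 cot(2θ)) (using Double angle)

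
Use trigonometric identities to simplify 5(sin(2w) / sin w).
5(sin(2w) / sin w) = 5(2 cos w) (using Double angle)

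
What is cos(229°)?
cos(229°) = -0.6561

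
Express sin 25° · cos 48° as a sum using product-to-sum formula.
sin 25° cos 48° = (1/2)[sin(25°+48°) + sin(25°-48°)]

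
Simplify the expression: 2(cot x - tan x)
2(cot x - tan x) = 2(2 cot(2x)) (using Double angle)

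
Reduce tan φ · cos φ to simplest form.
tan φ · cos φ = sin φ (using Quotient identity)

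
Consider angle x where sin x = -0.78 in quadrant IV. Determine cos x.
cos x = √(1 - sin²x) = 0.6258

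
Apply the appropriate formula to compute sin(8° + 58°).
sin(8° + 58°) = sin 8° cos 58° + cos 8° sin 58° = 0.9135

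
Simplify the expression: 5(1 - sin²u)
5(1 - sin²u) = 5(cos²u) (using Pythagorean identity)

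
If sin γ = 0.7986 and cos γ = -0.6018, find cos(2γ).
cos(2γ) = cos²γ - sin²γ = -0.2756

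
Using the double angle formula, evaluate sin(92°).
sin(92°) = 2 sin 46° cos 46° = 0.9994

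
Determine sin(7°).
sin(7°) = 0.1219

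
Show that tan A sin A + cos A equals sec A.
LHS = sin²A/cos A + cos A = (sin²A + cos²A)/cos A = 1/cos A = sec A = RHS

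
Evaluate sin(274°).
sin(274°) = -0.9976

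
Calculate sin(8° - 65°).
sin(8° - 65°) = sin 8° cos 65° - cos 8° sin 65° = -0.8387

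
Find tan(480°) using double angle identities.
tan(480°) = 2 tan 240° / (1 - tan²240°) = -√3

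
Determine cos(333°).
cos(333°) = 0.891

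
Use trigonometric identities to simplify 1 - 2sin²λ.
1 - 2sin²λ = cos(2λ) (using Double angle)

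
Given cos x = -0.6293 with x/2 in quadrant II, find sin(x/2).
sin(x/2) = ±√((1 - cos x)/2); positive since x/2 ∈ QII, so sin(x/2) = 0.9026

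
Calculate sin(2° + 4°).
sin(2° + 4°) = sin 2° cos 4° + cos 2° sin 4° = 0.1045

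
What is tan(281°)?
tan(281°) = -5.145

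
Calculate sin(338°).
sin(338°) = -0.3746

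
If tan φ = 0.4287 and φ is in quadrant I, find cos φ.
cos φ = 0.9191 (using tan²φ + 1 = sec²φ)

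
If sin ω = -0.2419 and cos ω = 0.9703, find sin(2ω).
sin(2ω) = 2 sin ω cos ω = -0.4694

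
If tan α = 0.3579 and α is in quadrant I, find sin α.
sin α = 0.337 (using tan²α + 1 = sec²α)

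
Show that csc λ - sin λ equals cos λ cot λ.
LHS = 1/sin λ - sin λ = (1 - sin²λ)/sin λ = cos²λ/sin λ = cos λ · (cos λ/sin λ) = cos λ cot λ = RHS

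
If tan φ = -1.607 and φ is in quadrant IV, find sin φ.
sin φ = -0.849 (using tan²φ + 1 = sec²φ)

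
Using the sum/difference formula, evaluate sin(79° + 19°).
sin(79° + 19°) = sin 79° cos 19° + cos 79° sin 19° = 0.9903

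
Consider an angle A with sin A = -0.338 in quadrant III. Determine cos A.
cos A = ±√(1 - sin²A) = -0.9411 (negative in QIII)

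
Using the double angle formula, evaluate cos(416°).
cos(416°) = cos²208° - sin²208° = 0.5592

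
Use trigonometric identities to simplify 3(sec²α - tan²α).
3(sec²α - tan²α) = 3 (using Pythagorean identity)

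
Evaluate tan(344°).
tan(344°) = -0.2867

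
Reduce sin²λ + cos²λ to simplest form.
sin²λ + cos²λ = 1 (using Pythagorean identity)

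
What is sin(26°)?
sin(26°) = 0.4384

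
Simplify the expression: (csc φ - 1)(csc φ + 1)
(csc φ - 1)(csc φ + 1) = cot²φ (using Diff. of squares)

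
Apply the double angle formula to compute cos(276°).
cos(276°) = cos²138° - sin²138° = 0.1045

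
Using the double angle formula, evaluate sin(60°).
sin(60°) = 2 sin 30° cos 30° = √3/2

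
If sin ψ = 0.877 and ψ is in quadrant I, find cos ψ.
cos ψ = 0.4805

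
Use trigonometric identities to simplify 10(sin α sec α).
10(sin α sec α) = 10(tan α) (using Reciprocal + quotient)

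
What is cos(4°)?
cos(4°) = 0.9976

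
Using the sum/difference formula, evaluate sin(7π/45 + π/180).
sin(7π/45 + π/180) = sin 7π/45 cos π/180 + cos 7π/45 sin π/180 = 0.4848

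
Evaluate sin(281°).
sin(281°) = -0.9816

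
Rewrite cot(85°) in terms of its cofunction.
cot(85°) = tan(90° - 85°) = tan(5°)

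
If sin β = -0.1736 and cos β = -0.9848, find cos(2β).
cos(2β) = cos²β - sin²β = 0.9397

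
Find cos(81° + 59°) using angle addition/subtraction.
cos(81° + 59°) = cos 81° cos 59° - sin 81° sin 59° = -0.766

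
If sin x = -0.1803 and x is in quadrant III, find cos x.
cos x = -0.9836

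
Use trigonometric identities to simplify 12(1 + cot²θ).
12(1 + cot²θ) = 12(csc²θ) (using Pythagorean identity)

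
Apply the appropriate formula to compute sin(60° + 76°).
sin(60° + 76°) = sin 60° cos 76° + cos 60° sin 76° = 0.6947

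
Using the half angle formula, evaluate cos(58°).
cos(58°) = √((1 + cos 116°)/2) = 0.5299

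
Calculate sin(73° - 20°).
sin(73° - 20°) = sin 73° cos 20° - cos 73° sin 20° = 0.7986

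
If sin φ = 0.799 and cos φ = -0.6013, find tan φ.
tan φ = sin φ / cos φ = -1.329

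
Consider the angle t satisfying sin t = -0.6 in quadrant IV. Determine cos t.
cos t = √(1 - sin²t) = 0.8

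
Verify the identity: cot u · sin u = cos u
LHS = (cos u/sin u) · sin u = cos u = RHS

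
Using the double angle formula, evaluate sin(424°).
sin(424°) = 2 sin 212° cos 212° = 0.8988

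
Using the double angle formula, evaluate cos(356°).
cos(356°) = cos²178° - sin²178° = 0.9976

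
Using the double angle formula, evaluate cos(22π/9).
cos(22π/9) = cos²11π/9 - sin²11π/9 = 0.1736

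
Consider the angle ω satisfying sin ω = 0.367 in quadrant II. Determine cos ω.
cos ω = ±√(1 - sin²ω) = -0.9302 (negative in QII)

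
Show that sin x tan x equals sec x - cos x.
RHS = 1/cos x - cos x = (1 - cos²x)/cos x = sin²x/cos x = sin x · (sin x/cos x) = sin x tan x = LHS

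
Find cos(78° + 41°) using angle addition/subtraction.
cos(78° + 41°) = cos 78° cos 41° - sin 78° sin 41° = -0.4848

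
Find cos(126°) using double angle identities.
cos(126°) = cos²63° - sin²63° = -0.5878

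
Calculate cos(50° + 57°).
cos(50° + 57°) = cos 50° cos 57° - sin 50° sin 57° = -0.2924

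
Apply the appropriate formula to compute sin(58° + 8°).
sin(58° + 8°) = sin 58° cos 8° + cos 58° sin 8° = 0.9135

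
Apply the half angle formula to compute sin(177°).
sin(177°) = √((1 - cos 354°)/2) = 0.05234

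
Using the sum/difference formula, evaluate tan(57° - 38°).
tan(57° - 38°) = (tan 57° - tan 38°)/(1 + tan 57° tan 38°) = 0.3443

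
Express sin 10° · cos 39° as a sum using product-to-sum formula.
sin 10° cos 39° = (1/2)[sin(10°+39°) + sin(10°-39°)]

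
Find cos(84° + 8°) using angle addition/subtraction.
cos(84° + 8°) = cos 84° cos 8° - sin 84° sin 8° = -0.0349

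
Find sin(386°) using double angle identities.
sin(386°) = 2 sin 193° cos 193° = 0.4384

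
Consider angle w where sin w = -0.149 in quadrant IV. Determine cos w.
cos w = √(1 - sin²w) = 0.9888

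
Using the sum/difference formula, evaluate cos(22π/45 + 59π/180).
cos(22π/45 + 59π/180) = cos 22π/45 cos 59π/180 - sin 22π/45 sin 59π/180 = -0.8387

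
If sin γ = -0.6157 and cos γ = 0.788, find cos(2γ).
cos(2γ) = cos²γ - sin²γ = 0.2419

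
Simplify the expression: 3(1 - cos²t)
3(1 - cos²t) = 3(sin²t) (using Pythagorean identity)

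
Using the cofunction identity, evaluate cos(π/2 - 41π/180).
cos(π/2 - 41π/180) = sin(41π/180) = 0.6561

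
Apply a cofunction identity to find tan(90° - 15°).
tan(90° - 15°) = cot(15°) = 2+√3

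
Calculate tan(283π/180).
tan(283π/180) = -4.331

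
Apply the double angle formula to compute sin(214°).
sin(214°) = 2 sin 107° cos 107° = -0.5592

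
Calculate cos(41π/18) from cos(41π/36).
cos(41π/18) = 1 - 2sin²41π/36 = 0.6428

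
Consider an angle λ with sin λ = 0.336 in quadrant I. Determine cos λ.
cos λ = √(1 - sin²λ) = 0.9419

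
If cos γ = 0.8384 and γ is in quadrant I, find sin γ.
sin γ = 0.5451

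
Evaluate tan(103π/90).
tan(103π/90) = 0.4877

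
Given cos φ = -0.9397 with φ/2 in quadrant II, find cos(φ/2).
cos(φ/2) = ±√((1 + cos φ)/2); negative since φ/2 ∈ QII, so cos(φ/2) = -0.1736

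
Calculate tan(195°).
tan(195°) = 2-√3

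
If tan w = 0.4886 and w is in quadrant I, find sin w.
sin w = 0.439 (using tan²w + 1 = sec²w)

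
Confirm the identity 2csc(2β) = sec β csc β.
LHS = 2/sin(2β) = 2/(2 sin β cos β) = 1/(sin β cos β) = (1/cos β)(1/sin β) = sec β csc β = RHS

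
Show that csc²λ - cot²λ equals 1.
LHS = 1/sin²λ - cos²λ/sin²λ = (1 - cos²λ)/sin²λ = sin²λ/sin²λ = 1 = RHS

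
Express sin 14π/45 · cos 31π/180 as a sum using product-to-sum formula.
sin 14π/45 cos 31π/180 = (1/2)[sin(14π/45+31π/180) + sin(14π/45-31π/180)]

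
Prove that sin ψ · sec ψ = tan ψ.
LHS = sin ψ · (1/cos ψ) = sin ψ/cos ψ = tan ψ = RHS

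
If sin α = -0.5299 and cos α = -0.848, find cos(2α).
cos(2α) = cos²α - sin²α = 0.4383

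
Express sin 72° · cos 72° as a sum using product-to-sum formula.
sin 72° cos 72° = (1/2)[sin(72°+72°) + sin(72°-72°)]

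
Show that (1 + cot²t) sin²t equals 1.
LHS = csc²t · sin²t = (1/sin²t) · sin²t = 1 = RHS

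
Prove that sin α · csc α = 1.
LHS = sin α · (1/sin α) = 1 = RHS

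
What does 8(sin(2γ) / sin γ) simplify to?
8(sin(2γ) / sin γ) = 8(2 cos γ) (using Double angle)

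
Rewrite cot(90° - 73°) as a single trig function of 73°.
cot(90° - 73°) = tan(73°)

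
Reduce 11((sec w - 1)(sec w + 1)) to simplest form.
11((sec w - 1)(sec w + 1)) = 11(tan²w) (using Diff. of squares)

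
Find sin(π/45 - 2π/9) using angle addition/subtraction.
sin(π/45 - 2π/9) = sin π/45 cos 2π/9 - cos π/45 sin 2π/9 = -0.5878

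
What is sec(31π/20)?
sec(31π/20) = 6.392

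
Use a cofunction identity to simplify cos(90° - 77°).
cos(90° - 77°) = sin(77°)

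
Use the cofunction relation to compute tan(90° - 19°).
tan(90° - 19°) = cot(19°) = 2.904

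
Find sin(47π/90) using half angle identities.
sin(47π/90) = √((1 - cos 47π/45)/2) = 0.9976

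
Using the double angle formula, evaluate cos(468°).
cos(468°) = cos²234° - sin²234° = -0.309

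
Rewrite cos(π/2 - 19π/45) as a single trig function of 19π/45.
cos(π/2 - 19π/45) = sin(19π/45)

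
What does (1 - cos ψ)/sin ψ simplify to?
(1 - cos ψ)/sin ψ = tan(ψ/2) (using Half angle)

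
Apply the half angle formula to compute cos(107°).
cos(107°) = -√((1 + cos 214°)/2) = -0.2924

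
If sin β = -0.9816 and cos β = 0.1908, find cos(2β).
cos(2β) = cos²β - sin²β = -0.9271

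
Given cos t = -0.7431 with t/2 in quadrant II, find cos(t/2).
cos(t/2) = ±√((1 + cos t)/2); negative since t/2 ∈ QII, so cos(t/2) = -0.3584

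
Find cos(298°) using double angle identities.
cos(298°) = cos²149° - sin²149° = 0.4695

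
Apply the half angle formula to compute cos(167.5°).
cos(167.5°) = -√((1 + cos 335°)/2) = -0.9763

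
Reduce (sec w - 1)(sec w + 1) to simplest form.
(sec w - 1)(sec w + 1) = tan²w (using Diff. of squares)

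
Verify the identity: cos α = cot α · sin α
RHS = (cos α/sin α) · sin α = cos α = LHS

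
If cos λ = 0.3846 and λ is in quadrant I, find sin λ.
sin λ = 0.9231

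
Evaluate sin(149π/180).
sin(149π/180) = 0.515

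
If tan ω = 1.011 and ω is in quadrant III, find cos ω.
cos ω = -0.7032 (using tan²ω + 1 = sec²ω)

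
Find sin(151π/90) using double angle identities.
sin(151π/90) = 2 sin 151π/180 cos 151π/180 = -0.848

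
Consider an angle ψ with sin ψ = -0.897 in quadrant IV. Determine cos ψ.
cos ψ = √(1 - sin²ψ) = 0.442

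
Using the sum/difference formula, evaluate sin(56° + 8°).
sin(56° + 8°) = sin 56° cos 8° + cos 56° sin 8° = 0.8988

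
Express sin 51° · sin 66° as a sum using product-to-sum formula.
sin 51° sin 66° = (1/2)[cos(51°-66°) - cos(51°+66°)]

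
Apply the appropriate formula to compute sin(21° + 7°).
sin(21° + 7°) = sin 21° cos 7° + cos 21° sin 7° = 0.4695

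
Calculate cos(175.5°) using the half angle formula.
cos(175.5°) = -√((1 + cos 351°)/2) = -0.9969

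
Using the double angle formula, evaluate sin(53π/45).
sin(53π/45) = 2 sin 53π/90 cos 53π/90 = -0.5299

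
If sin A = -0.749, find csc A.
csc A = 1/sin A = -1.335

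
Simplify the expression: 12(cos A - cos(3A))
12(cos A - cos(3A)) = 12(2 sin(2A) sin A) (using Sum-to-product)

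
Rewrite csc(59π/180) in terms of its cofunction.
csc(59π/180) = sec(π/2 - 59π/180) = sec(31π/180)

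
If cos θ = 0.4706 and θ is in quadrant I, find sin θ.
sin θ = 0.8823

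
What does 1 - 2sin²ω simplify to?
1 - 2sin²ω = cos(2ω) (using Double angle)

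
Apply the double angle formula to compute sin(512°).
sin(512°) = 2 sin 256° cos 256° = 0.4695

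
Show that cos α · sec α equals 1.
LHS = cos α · (1/cos α) = 1 = RHS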